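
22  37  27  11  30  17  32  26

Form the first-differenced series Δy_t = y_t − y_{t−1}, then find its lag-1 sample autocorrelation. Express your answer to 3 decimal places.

First differences Δy: 15, -10, -16, 19, -13, 15, -6
Mean of differences = 0.5714
Numerator Σ(Δy_t−Δȳ)(Δy_{t+1}−Δȳ) = -823.4694
Denominator Σ(Δy_t−Δȳ)² = 1369.7143
r_1(Δy) = -823.4694 / 1369.7143 = -0.601

-0.601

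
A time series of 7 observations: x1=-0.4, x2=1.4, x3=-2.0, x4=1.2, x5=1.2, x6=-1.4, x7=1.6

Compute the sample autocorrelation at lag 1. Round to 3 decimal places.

Mean x̄ = (-0.4 + 1.4 − 2.0 + 1.2 + 1.2 − 1.4 + 1.6)/7 = 0.2286
Deviations from mean: -0.6286, 1.1714, -2.2286, 0.9714, 0.9714, -1.6286, 1.3714
Σ(x_t−x̄)(x_{t+1}−x̄) = (-0.7363) + (-2.6106) + (-2.1649) + (0.9437) + (-1.5820) + (-2.2335) = -8.3837
Denominator Σ(x_t−x̄)² = 13.1543
r_1 = -8.3837 / 13.1543 = -0.637

-0.637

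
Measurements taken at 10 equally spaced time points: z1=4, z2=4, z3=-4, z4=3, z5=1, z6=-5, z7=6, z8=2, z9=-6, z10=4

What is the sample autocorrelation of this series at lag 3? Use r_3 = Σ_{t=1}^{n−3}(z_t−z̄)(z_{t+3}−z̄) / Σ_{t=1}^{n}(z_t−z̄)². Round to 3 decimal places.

Mean z̄ = (4 + 4 − 4 + 3 + 1 − 5 + 6 + 2 − 6 + 4)/10 = 0.9000
Numerator Σ_{t=1}^{7}(z_t−z̄)(z_{t+3}−z̄) = 103.0700
Denominator Σ(z_t−z̄)² = 166.9000
r_3 = 103.0700 / 166.9000 = 0.618

0.618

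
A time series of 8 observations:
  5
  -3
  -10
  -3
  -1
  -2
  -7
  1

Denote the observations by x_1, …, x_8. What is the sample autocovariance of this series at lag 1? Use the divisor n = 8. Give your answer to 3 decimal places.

Mean x̄ = (5 − 3 − 10 − 3 − 1 − 2 − 7 + 1)/8 = -2.5000
Deviations: 7.5000, -0.5000, -7.5000, -0.5000, 1.5000, 0.5000, -4.5000, 3.5000
Σ_{t=1}^{7}(x_t−x̄)(x_{t+1}−x̄) = -14.2500
γ_1 = -14.2500 / 8 = -1.781

-1.781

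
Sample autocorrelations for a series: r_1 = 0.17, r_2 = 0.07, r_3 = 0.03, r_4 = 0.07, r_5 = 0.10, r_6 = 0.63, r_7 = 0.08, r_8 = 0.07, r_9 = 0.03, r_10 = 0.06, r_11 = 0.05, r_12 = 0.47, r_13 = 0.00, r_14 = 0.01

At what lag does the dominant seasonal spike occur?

6

The largest autocorrelation is r_6 = 0.63, with a weaker echo at lag 12 (0.47); the remaining lags stay at or below 0.17.
The dominant spike at lag 6 indicates a seasonal period of 6.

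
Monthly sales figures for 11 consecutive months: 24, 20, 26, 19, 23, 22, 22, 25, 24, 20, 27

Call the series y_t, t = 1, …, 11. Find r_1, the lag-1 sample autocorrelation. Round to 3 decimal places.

Mean ȳ = (24 + 20 + 26 + 19 + 23 + 22 + 22 + 25 + 24 + 20 + 27)/11 = 22.9091
Numerator Σ_{t=1}^{10}(y_t−ȳ)(y_{t+1}−ȳ) = -38.5537
Denominator Σ(y_t−ȳ)² = 66.9091
r_1 = -38.5537 / 66.9091 = -0.576

-0.576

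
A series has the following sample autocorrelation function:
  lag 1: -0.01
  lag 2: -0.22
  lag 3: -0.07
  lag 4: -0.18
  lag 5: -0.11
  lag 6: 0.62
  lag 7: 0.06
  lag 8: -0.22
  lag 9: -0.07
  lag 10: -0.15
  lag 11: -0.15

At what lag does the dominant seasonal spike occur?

The largest autocorrelation is r_6 = 0.62; the remaining lags stay at or below 0.06.
The dominant spike at lag 6 indicates a seasonal period of 6.

6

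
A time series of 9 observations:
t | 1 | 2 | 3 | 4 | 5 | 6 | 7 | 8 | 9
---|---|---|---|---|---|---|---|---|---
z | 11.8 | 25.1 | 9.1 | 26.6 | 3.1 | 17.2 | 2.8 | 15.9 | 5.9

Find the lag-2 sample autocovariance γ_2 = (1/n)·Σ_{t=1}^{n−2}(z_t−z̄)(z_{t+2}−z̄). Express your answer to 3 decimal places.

Mean z̄ = (11.8 + 25.1 + 9.1 + 26.6 + 3.1 + 17.2 + 2.8 + 15.9 + 5.9)/9 = 13.0556
Σ_{t=1}^{7}(z_t−z̄)(z_{t+2}−z̄) = 450.8883
γ_2 = 450.8883 / 9 = 50.099

50.099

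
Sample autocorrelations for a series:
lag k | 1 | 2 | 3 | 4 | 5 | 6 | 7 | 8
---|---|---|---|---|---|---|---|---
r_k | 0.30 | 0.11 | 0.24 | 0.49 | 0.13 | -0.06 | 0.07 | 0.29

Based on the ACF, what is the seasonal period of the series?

The largest autocorrelation is r_4 = 0.49; the remaining lags stay at or below 0.30. The elevated value at lag 1 (0.30), dropping to 0.11 at lag 2, reflects decaying short-term dependence rather than seasonality.
The dominant spike at lag 4 indicates a seasonal period of 4.

4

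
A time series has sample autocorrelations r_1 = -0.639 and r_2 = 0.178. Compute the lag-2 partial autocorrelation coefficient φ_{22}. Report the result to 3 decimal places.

φ_{22} = (r_2 − r_1²) / (1 − r_1²)
r_1² = (-0.639)² = 0.408321
Numerator = 0.178 − 0.4083 = -0.2303; denominator = 1 − 0.4083 = 0.5917
φ_{22} = -0.2303 / 0.5917 = -0.389

-0.389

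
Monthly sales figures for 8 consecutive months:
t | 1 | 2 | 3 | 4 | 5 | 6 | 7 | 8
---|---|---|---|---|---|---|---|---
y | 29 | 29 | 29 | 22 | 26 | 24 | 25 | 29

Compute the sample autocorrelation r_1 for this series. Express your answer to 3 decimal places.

0.097

Mean ȳ = (29 + 29 + 29 + 22 + 26 + 24 + 25 + 29)/8 = 26.6250
Deviations from mean: 2.3750, 2.3750, 2.3750, -4.6250, -0.6250, -2.6250, -1.6250, 2.3750
Σ(y_t−ȳ)(y_{t+1}−ȳ) = (5.6406) + (5.6406) + (-10.9844) + (2.8906) + (1.6406) + (4.2656) + (-3.8594) = 5.2344
Denominator Σ(y_t−ȳ)² = 53.8750
r_1 = 5.2344 / 53.8750 = 0.097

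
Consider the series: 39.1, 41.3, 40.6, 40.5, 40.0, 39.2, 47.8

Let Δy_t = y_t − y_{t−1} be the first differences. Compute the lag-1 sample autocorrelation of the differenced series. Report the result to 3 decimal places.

-0.103

First differences Δy: 2.2, -0.7, -0.1, -0.5, -0.8, 8.6
Mean of differences = 1.4500
Numerator Σ(Δy_t−Δȳ)(Δy_{t+1}−Δȳ) = -6.9575
Denominator Σ(Δy_t−Δȳ)² = 67.5750
r_1(Δy) = -6.9575 / 67.5750 = -0.103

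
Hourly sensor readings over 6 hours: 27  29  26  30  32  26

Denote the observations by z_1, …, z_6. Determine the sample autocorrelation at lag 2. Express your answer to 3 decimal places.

-0.280

Mean z̄ = (27 + 29 + 26 + 30 + 32 + 26)/6 = 28.3333
Deviations from mean: -1.3333, 0.6667, -2.3333, 1.6667, 3.6667, -2.3333
Σ(z_t−z̄)(z_{t+2}−z̄) = (3.1111) + (1.1111) + (-8.5556) + (-3.8889) = -8.2222
Denominator Σ(z_t−z̄)² = 29.3333
r_2 = -8.2222 / 29.3333 = -0.280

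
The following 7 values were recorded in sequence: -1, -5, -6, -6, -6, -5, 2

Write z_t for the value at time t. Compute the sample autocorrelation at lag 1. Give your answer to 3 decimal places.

Mean z̄ = (-1 − 5 − 6 − 6 − 6 − 5 + 2)/7 = -3.8571
Deviations from mean: 2.8571, -1.1429, -2.1429, -2.1429, -2.1429, -1.1429, 5.8571
Σ(z_t−z̄)(z_{t+1}−z̄) = (-3.2653) + (2.4490) + (4.5918) + (4.5918) + (2.4490) + (-6.6939) = 4.1224
Denominator Σ(z_t−z̄)² = 58.8571
r_1 = 4.1224 / 58.8571 = 0.070

0.070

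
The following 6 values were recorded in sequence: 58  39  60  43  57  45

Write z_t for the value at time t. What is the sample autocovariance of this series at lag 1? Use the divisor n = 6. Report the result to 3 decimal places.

-58.630

Mean z̄ = (58 + 39 + 60 + 43 + 57 + 45)/6 = 50.3333
Deviations: 7.6667, -11.3333, 9.6667, -7.3333, 6.6667, -5.3333
Σ_{t=1}^{5}(z_t−z̄)(z_{t+1}−z̄) = -351.7778
γ_1 = -351.7778 / 6 = -58.630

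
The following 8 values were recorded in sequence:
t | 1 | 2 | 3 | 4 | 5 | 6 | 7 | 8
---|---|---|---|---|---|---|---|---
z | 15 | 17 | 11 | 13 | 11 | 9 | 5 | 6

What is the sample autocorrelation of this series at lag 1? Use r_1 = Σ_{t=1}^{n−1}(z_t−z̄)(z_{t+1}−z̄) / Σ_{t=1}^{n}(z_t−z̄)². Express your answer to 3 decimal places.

Mean z̄ = (15 + 17 + 11 + 13 + 11 + 9 + 5 + 6)/8 = 10.8750
Deviations from mean: 4.1250, 6.1250, 0.1250, 2.1250, 0.1250, -1.8750, -5.8750, -4.8750
Σ(z_t−z̄)(z_{t+1}−z̄) = (25.2656) + (0.7656) + (0.2656) + (0.2656) + (-0.2344) + (11.0156) + (28.6406) = 65.9844
Denominator Σ(z_t−z̄)² = 120.8750
r_1 = 65.9844 / 120.8750 = 0.546

0.546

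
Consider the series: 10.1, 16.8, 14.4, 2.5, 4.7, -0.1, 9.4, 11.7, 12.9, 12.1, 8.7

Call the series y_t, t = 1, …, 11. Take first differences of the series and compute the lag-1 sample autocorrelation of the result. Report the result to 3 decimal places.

First differences Δy: 6.7, -2.4, -11.9, 2.2, -4.8, 9.5, 2.3, 1.2, -0.8, -3.4
Mean of differences = -0.1400
Numerator Σ(Δy_t−Δȳ)(Δy_{t+1}−Δȳ) = -44.1676
Denominator Σ(Δy_t−Δȳ)² = 329.1240
r_1(Δy) = -44.1676 / 329.1240 = -0.134

-0.134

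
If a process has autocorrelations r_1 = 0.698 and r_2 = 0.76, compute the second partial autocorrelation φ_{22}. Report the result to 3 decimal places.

φ_{22} = (r_2 − r_1²) / (1 − r_1²)
r_1² = (0.698)² = 0.487204
Numerator = 0.76 − 0.4872 = 0.2728; denominator = 1 − 0.4872 = 0.5128
φ_{22} = 0.2728 / 0.5128 = 0.532

0.532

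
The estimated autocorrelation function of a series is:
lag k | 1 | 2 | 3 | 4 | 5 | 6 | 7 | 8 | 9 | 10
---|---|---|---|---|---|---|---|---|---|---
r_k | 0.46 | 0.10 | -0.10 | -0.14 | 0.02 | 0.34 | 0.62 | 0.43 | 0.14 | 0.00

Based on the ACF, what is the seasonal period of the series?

7

The largest autocorrelation is r_7 = 0.62; the remaining lags stay at or below 0.46. The elevated value at lag 1 (0.46), dropping to 0.10 at lag 2, reflects decaying short-term dependence rather than seasonality.
The dominant spike at lag 7 indicates a seasonal period of 7.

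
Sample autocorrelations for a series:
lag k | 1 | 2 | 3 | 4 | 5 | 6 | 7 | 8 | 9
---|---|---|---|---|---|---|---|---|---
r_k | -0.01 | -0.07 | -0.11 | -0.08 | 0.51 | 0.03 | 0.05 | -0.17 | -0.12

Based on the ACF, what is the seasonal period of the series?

5

The largest autocorrelation is r_5 = 0.51; the remaining lags stay at or below 0.05.
The dominant spike at lag 5 indicates a seasonal period of 5.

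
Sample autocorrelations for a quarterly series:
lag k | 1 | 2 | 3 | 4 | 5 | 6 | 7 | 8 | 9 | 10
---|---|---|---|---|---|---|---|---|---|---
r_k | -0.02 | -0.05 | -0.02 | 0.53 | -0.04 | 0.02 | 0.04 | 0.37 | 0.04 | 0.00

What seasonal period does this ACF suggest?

4

The largest autocorrelation is r_4 = 0.53, with a weaker echo at lag 8 (0.37); the remaining lags stay at or below 0.04.
The dominant spike at lag 4 indicates a seasonal period of 4.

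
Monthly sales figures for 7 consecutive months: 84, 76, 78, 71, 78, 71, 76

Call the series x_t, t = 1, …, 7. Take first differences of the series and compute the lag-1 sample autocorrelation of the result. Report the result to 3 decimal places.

-0.748

First differences Δx: -8, 2, -7, 7, -7, 5
Mean of differences = -1.3333
Numerator Σ(Δx_t−Δx̄)(Δx_{t+1}−Δx̄) = -171.4444
Denominator Σ(Δx_t−Δx̄)² = 229.3333
r_1(Δx) = -171.4444 / 229.3333 = -0.748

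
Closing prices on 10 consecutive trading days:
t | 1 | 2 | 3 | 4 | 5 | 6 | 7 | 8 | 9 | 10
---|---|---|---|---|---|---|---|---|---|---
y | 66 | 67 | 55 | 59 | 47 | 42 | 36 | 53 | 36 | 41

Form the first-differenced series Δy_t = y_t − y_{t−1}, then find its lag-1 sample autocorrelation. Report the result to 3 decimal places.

-0.653

First differences Δy: 1, -12, 4, -12, -5, -6, 17, -17, 5
Mean of differences = -2.7778
Numerator Σ(Δy_t−Δȳ)(Δy_{t+1}−Δȳ) = -587.8272
Denominator Σ(Δy_t−Δȳ)² = 899.5556
r_1(Δy) = -587.8272 / 899.5556 = -0.653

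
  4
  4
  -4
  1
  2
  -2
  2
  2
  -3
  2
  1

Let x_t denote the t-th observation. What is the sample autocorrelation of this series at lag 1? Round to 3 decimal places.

-0.278

Mean x̄ = (4 + 4 − 4 + 1 + 2 − 2 + 2 + 2 − 3 + 2 + 1)/11 = 0.8182
Numerator Σ_{t=1}^{10}(x_t−x̄)(x_{t+1}−x̄) = -19.9421
Denominator Σ(x_t−x̄)² = 71.6364
r_1 = -19.9421 / 71.6364 = -0.278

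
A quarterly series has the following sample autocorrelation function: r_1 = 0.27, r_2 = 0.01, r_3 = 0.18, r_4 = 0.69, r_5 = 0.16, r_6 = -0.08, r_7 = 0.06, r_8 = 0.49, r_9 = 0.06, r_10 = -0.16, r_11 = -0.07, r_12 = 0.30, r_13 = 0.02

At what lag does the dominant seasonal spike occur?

The largest autocorrelation is r_4 = 0.69, with weaker echoes at lags 8 (0.49) and 12 (0.30); the remaining lags stay at or below 0.27. The elevated value at lag 1 (0.27), dropping to 0.01 at lag 2, reflects decaying short-term dependence rather than seasonality.
The dominant spike at lag 4 indicates a seasonal period of 4.

4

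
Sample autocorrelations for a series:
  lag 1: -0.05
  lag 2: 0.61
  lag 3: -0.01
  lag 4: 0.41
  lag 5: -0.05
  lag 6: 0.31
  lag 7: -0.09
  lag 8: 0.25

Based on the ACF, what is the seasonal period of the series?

The largest autocorrelation is r_2 = 0.61, with weaker echoes at lags 4 (0.41), 6 (0.31) and 8 (0.25); the remaining lags stay at or below -0.01.
The dominant spike at lag 2 indicates a seasonal period of 2.

2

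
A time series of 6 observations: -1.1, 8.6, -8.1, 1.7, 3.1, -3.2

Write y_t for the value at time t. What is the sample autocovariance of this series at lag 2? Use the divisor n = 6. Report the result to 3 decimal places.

Mean ȳ = (-1.1 + 8.6 − 8.1 + 1.7 + 3.1 − 3.2)/6 = 0.1667
Σ_{t=1}^{4}(y_t−ȳ)(y_{t+2}−ȳ) = -6.0089
γ_2 = -6.0089 / 6 = -1.001

-1.001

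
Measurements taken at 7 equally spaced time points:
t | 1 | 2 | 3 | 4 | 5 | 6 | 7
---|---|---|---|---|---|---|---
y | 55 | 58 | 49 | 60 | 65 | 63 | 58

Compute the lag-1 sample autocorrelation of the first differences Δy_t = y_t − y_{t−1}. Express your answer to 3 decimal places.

-0.280

First differences Δy: 3, -9, 11, 5, -2, -5
Mean of differences = 0.5000
Numerator Σ(Δy_t−Δȳ)(Δy_{t+1}−Δȳ) = -73.7500
Denominator Σ(Δy_t−Δȳ)² = 263.5000
r_1(Δy) = -73.7500 / 263.5000 = -0.280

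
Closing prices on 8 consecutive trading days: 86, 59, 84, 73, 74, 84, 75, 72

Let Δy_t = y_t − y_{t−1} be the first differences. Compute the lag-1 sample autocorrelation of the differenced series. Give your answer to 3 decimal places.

First differences Δy: -27, 25, -11, 1, 10, -9, -3
Mean of differences = -2.0000
Numerator Σ(Δy_t−Δȳ)(Δy_{t+1}−Δȳ) = -986.0000
Denominator Σ(Δy_t−Δȳ)² = 1638.0000
r_1(Δy) = -986.0000 / 1638.0000 = -0.602

-0.602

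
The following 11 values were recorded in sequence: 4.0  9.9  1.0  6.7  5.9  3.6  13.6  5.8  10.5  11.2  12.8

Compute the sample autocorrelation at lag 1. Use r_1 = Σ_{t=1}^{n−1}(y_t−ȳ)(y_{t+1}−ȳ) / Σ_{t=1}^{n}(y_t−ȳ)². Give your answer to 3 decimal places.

-0.119

Mean ȳ = (4.0 + 9.9 + 1.0 + 6.7 + 5.9 + 3.6 + 13.6 + 5.8 + 10.5 + 11.2 + 12.8)/11 = 7.7273
Numerator Σ_{t=1}^{10}(y_t−ȳ)(y_{t+1}−ȳ) = -20.0407
Denominator Σ(y_t−ȳ)² = 168.9818
r_1 = -20.0407 / 168.9818 = -0.119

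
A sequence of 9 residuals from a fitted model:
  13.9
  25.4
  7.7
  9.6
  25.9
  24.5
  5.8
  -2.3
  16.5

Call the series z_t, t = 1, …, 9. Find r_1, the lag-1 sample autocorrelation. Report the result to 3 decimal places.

Mean z̄ = (13.9 + 25.4 + 7.7 + 9.6 + 25.9 + 24.5 + 5.8 − 2.3 + 16.5)/9 = 14.1111
Numerator Σ_{t=1}^{8}(z_t−z̄)(z_{t+1}−z̄) = 34.3032
Denominator Σ(z_t−z̄)² = 779.9489
r_1 = 34.3032 / 779.9489 = 0.044

0.044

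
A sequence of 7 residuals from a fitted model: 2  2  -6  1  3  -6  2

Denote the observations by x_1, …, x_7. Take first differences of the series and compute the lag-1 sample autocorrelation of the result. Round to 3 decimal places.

First differences Δx: 0, -8, 7, 2, -9, 8
Mean of differences = 0.0000
Numerator Σ(Δx_t−Δx̄)(Δx_{t+1}−Δx̄) = -132.0000
Denominator Σ(Δx_t−Δx̄)² = 262.0000
r_1(Δx) = -132.0000 / 262.0000 = -0.504

-0.504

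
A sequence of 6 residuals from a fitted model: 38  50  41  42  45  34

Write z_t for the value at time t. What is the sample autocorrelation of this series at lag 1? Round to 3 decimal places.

Mean z̄ = (38 + 50 + 41 + 42 + 45 + 34)/6 = 41.6667
Σ(z_t−z̄)(z_{t+1}−z̄) = (-30.5556) + (-5.5556) + (-0.2222) + (1.1111) + (-25.5556) = -60.7778
Denominator Σ(z_t−z̄)² = 153.3333
r_1 = -60.7778 / 153.3333 = -0.396

-0.396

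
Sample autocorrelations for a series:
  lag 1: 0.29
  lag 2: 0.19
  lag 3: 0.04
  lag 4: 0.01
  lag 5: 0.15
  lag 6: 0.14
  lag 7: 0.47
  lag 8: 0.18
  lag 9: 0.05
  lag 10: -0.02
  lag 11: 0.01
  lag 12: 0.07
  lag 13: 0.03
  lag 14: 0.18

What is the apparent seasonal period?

7

The largest autocorrelation is r_7 = 0.47; the remaining lags stay at or below 0.29. The elevated value at lag 1 (0.29), dropping to 0.19 at lag 2, reflects decaying short-term dependence rather than seasonality.
The dominant spike at lag 7 indicates a seasonal period of 7.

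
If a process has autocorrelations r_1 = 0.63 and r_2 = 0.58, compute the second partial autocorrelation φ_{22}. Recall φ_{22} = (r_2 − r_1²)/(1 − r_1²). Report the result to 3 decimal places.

0.304

φ_{22} = (r_2 − r_1²) / (1 − r_1²)
r_1² = (0.63)² = 0.3969
Numerator = 0.58 − 0.3969 = 0.1831; denominator = 1 − 0.3969 = 0.6031
φ_{22} = 0.1831 / 0.6031 = 0.304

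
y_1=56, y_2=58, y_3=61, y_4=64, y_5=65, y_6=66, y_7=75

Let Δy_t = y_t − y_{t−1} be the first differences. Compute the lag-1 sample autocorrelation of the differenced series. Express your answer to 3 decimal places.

First differences Δy: 2, 3, 3, 1, 1, 9
Mean of differences = 3.1667
Numerator Σ(Δy_t−Δȳ)(Δy_{t+1}−Δȳ) = -7.3611
Denominator Σ(Δy_t−Δȳ)² = 44.8333
r_1(Δy) = -7.3611 / 44.8333 = -0.164

-0.164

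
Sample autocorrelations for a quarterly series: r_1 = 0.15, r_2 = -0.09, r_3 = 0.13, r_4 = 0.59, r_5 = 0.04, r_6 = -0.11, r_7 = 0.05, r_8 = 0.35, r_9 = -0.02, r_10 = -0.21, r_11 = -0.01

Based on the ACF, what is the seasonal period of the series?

4

The largest autocorrelation is r_4 = 0.59, with a weaker echo at lag 8 (0.35); the remaining lags stay at or below 0.15.
The dominant spike at lag 4 indicates a seasonal period of 4.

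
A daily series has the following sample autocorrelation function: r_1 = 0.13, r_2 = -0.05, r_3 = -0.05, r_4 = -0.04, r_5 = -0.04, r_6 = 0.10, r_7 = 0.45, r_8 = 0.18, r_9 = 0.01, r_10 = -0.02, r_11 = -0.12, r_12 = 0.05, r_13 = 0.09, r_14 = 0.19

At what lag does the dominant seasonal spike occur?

7

The largest autocorrelation is r_7 = 0.45, with a weaker echo at lag 14 (0.19); the remaining lags stay at or below 0.18.
The dominant spike at lag 7 indicates a seasonal period of 7.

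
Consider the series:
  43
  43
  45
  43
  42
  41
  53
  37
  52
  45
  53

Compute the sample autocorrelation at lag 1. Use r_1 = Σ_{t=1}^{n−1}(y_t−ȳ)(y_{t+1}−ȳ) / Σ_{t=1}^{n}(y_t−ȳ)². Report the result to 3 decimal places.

-0.466

Mean ȳ = (43 + 43 + 45 + 43 + 42 + 41 + 53 + 37 + 52 + 45 + 53)/11 = 45.1818
Numerator Σ_{t=1}^{10}(y_t−ȳ)(y_{t+1}−ȳ) = -129.3058
Denominator Σ(y_t−ȳ)² = 277.6364
r_1 = -129.3058 / 277.6364 = -0.466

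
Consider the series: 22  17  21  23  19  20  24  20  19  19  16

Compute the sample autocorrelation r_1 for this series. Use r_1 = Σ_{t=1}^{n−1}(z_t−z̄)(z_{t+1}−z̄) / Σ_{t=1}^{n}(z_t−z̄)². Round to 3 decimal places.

-0.069

Mean z̄ = (22 + 17 + 21 + 23 + 19 + 20 + 24 + 20 + 19 + 19 + 16)/11 = 20.0000
Numerator Σ_{t=1}^{10}(z_t−z̄)(z_{t+1}−z̄) = -4.0000
Denominator Σ(z_t−z̄)² = 58.0000
r_1 = -4.0000 / 58.0000 = -0.069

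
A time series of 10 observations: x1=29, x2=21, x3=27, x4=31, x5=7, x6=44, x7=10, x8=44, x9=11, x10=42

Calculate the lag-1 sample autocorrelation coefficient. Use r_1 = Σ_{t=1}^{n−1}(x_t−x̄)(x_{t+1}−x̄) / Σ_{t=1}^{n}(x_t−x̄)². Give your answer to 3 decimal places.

-0.849

Mean x̄ = (29 + 21 + 27 + 31 + 7 + 44 + 10 + 44 + 11 + 42)/10 = 26.6000
Numerator Σ_{t=1}^{9}(x_t−x̄)(x_{t+1}−x̄) = -1530.5600
Denominator Σ(x_t−x̄)² = 1802.4000
r_1 = -1530.5600 / 1802.4000 = -0.849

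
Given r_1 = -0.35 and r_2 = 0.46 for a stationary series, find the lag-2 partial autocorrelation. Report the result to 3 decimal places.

φ_{22} = (r_2 − r_1²) / (1 − r_1²)
r_1² = (-0.35)² = 0.1225
Numerator = 0.46 − 0.1225 = 0.3375; denominator = 1 − 0.1225 = 0.8775
φ_{22} = 0.3375 / 0.8775 = 0.385

0.385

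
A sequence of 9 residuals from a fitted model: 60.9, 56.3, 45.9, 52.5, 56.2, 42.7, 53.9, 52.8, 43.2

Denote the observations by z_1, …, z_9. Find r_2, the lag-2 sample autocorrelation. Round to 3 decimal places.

-0.321

Mean z̄ = (60.9 + 56.3 + 45.9 + 52.5 + 56.2 + 42.7 + 53.9 + 52.8 + 43.2)/9 = 51.6000
Σ(z_t−z̄)(z_{t+2}−z̄) = (-53.0100) + (4.2300) + (-26.2200) + (-8.0100) + (10.5800) + (-10.6800) + (-19.3200) = -102.4300
Denominator Σ(z_t−z̄)² = 319.5400
r_2 = -102.4300 / 319.5400 = -0.321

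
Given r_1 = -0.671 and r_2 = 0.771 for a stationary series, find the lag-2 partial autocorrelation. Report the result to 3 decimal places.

φ_{22} = (r_2 − r_1²) / (1 − r_1²)
r_1² = (-0.671)² = 0.450241
Numerator = 0.771 − 0.4502 = 0.3208; denominator = 1 − 0.4502 = 0.5498
φ_{22} = 0.3208 / 0.5498 = 0.583

0.583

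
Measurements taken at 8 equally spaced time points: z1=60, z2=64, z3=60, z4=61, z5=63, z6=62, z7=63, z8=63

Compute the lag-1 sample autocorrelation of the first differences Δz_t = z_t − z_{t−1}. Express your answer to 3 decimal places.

First differences Δz: 4, -4, 1, 2, -1, 1, 0
Mean of differences = 0.4286
Numerator Σ(Δz_t−Δz̄)(Δz_{t+1}−Δz̄) = -20.7551
Denominator Σ(Δz_t−Δz̄)² = 37.7143
r_1(Δz) = -20.7551 / 37.7143 = -0.550

-0.550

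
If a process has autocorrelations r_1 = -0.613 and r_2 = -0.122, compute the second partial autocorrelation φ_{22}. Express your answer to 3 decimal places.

-0.797

φ_{22} = (r_2 − r_1²) / (1 − r_1²)
r_1² = (-0.613)² = 0.375769
Numerator = -0.122 − 0.3758 = -0.4978; denominator = 1 − 0.3758 = 0.6242
φ_{22} = -0.4978 / 0.6242 = -0.797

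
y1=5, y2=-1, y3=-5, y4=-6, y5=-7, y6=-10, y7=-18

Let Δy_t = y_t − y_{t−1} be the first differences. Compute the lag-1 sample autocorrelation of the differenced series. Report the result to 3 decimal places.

First differences Δy: -6, -4, -1, -1, -3, -8
Mean of differences = -3.8333
Numerator Σ(Δy_t−Δȳ)(Δy_{t+1}−Δȳ) = 6.8056
Denominator Σ(Δy_t−Δȳ)² = 38.8333
r_1(Δy) = 6.8056 / 38.8333 = 0.175

0.175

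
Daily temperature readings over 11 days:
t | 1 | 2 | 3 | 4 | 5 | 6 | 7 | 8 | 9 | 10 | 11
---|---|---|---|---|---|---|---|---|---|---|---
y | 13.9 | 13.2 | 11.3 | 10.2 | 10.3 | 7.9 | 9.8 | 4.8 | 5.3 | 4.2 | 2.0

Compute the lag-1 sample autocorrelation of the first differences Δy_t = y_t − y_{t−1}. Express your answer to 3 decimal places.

First differences Δy: -0.7, -1.9, -1.1, 0.1, -2.4, 1.9, -5.0, 0.5, -1.1, -2.2
Mean of differences = -1.1900
Numerator Σ(Δy_t−Δȳ)(Δy_{t+1}−Δȳ) = -23.7461
Denominator Σ(Δy_t−Δȳ)² = 31.8290
r_1(Δy) = -23.7461 / 31.8290 = -0.746

-0.746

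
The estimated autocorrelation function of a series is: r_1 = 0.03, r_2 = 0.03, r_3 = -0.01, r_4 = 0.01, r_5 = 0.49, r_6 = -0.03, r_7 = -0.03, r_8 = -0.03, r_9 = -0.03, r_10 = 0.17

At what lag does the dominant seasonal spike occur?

5

The largest autocorrelation is r_5 = 0.49, with a weaker echo at lag 10 (0.17); the remaining lags stay at or below 0.03.
The dominant spike at lag 5 indicates a seasonal period of 5.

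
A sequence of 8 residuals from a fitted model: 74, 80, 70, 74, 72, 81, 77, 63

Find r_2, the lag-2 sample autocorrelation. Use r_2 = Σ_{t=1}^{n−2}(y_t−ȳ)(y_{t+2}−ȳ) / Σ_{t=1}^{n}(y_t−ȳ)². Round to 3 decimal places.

Mean ȳ = (74 + 80 + 70 + 74 + 72 + 81 + 77 + 63)/8 = 73.8750
Numerator Σ_{t=1}^{6}(y_t−ȳ)(y_{t+2}−ȳ) = -74.9063
Denominator Σ(y_t−ȳ)² = 234.8750
r_2 = -74.9063 / 234.8750 = -0.319

-0.319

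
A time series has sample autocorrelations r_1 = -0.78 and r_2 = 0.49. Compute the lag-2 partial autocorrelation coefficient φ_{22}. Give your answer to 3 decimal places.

φ_{22} = (r_2 − r_1²) / (1 − r_1²)
r_1² = (-0.78)² = 0.6084
Numerator = 0.49 − 0.6084 = -0.1184; denominator = 1 − 0.6084 = 0.3916
φ_{22} = -0.1184 / 0.3916 = -0.302

-0.302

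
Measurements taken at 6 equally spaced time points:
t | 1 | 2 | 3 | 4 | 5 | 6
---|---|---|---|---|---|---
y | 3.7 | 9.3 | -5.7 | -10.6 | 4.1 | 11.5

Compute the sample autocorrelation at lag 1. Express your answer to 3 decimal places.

Mean ȳ = (3.7 + 9.3 − 5.7 − 10.6 + 4.1 + 11.5)/6 = 2.0500
Deviations from mean: 1.6500, 7.2500, -7.7500, -12.6500, 2.0500, 9.4500
Σ(y_t−ȳ)(y_{t+1}−ȳ) = (11.9625) + (-56.1875) + (98.0375) + (-25.9325) + (19.3725) = 47.2525
Denominator Σ(y_t−ȳ)² = 368.8750
r_1 = 47.2525 / 368.8750 = 0.128

0.128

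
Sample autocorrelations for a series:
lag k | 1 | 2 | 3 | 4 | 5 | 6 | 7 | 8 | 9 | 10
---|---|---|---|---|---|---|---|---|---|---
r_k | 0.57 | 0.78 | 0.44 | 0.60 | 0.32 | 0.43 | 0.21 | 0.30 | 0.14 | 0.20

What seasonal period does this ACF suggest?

The largest autocorrelation is r_2 = 0.78, with a weaker echo at lag 4 (0.60); the remaining lags stay at or below 0.57.
The dominant spike at lag 2 indicates a seasonal period of 2.

2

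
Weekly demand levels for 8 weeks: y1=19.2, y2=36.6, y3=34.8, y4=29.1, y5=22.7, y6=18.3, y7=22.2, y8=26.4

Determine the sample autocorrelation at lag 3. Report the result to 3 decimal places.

Mean ȳ = (19.2 + 36.6 + 34.8 + 29.1 + 22.7 + 18.3 + 22.2 + 26.4)/8 = 26.1625
Deviations from mean: -6.9625, 10.4375, 8.6375, 2.9375, -3.4625, -7.8625, -3.9625, 0.2375
Numerator Σ_{t=1}^{5}(y_t−ȳ)(y_{t+3}−ȳ) = -136.9667
Denominator Σ(y_t−ȳ)² = 330.2188
r_3 = -136.9667 / 330.2188 = -0.415

-0.415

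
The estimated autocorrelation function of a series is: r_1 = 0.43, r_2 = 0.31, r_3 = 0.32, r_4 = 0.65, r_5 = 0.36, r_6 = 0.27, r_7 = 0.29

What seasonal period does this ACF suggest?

4

The largest autocorrelation is r_4 = 0.65; the remaining lags stay at or below 0.43. The elevated value at lag 1 (0.43), dropping to 0.31 at lag 2, reflects decaying short-term dependence rather than seasonality.
The dominant spike at lag 4 indicates a seasonal period of 4.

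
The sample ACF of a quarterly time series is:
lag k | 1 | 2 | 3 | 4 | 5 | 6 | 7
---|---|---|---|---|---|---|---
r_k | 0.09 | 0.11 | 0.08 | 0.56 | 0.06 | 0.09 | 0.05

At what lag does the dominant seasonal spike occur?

4

The largest autocorrelation is r_4 = 0.56; the remaining lags stay at or below 0.11.
The dominant spike at lag 4 indicates a seasonal period of 4.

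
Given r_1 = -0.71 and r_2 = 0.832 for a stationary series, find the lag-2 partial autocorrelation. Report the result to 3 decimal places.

φ_{22} = (r_2 − r_1²) / (1 − r_1²)
r_1² = (-0.71)² = 0.5041
Numerator = 0.832 − 0.5041 = 0.3279; denominator = 1 − 0.5041 = 0.4959
φ_{22} = 0.3279 / 0.4959 = 0.661

0.661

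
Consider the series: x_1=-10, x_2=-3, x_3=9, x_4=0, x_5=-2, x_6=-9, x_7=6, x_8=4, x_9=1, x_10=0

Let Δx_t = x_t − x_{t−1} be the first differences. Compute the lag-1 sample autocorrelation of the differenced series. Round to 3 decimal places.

-0.223

First differences Δx: 7, 12, -9, -2, -7, 15, -2, -3, -1
Mean of differences = 1.1111
Numerator Σ(Δx_t−Δx̄)(Δx_{t+1}−Δx̄) = -123.6790
Denominator Σ(Δx_t−Δx̄)² = 554.8889
r_1(Δx) = -123.6790 / 554.8889 = -0.223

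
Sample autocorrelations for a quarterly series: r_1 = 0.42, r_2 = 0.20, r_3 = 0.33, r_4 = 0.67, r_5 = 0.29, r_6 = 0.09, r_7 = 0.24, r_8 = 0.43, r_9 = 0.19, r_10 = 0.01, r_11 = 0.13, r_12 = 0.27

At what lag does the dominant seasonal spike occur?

4

The largest autocorrelation is r_4 = 0.67, with a weaker echo at lag 8 (0.43); the remaining lags stay at or below 0.42. The elevated value at lag 1 (0.42), dropping to 0.20 at lag 2, reflects decaying short-term dependence rather than seasonality.
The dominant spike at lag 4 indicates a seasonal period of 4.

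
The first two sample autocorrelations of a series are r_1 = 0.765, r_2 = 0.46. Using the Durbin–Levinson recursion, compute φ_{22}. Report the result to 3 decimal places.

φ_{22} = (r_2 − r_1²) / (1 − r_1²)
r_1² = (0.765)² = 0.585225
Numerator = 0.46 − 0.5852 = -0.1252; denominator = 1 − 0.5852 = 0.4148
φ_{22} = -0.1252 / 0.4148 = -0.302

-0.302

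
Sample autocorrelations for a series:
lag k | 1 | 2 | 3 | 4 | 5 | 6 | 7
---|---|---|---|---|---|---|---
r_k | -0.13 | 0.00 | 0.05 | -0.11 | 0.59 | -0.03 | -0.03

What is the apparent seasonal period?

The largest autocorrelation is r_5 = 0.59; the remaining lags stay at or below 0.05.
The dominant spike at lag 5 indicates a seasonal period of 5.

5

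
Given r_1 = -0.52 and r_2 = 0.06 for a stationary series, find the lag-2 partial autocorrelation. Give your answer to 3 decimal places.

φ_{22} = (r_2 − r_1²) / (1 − r_1²)
r_1² = (-0.52)² = 0.2704
Numerator = 0.06 − 0.2704 = -0.2104; denominator = 1 − 0.2704 = 0.7296
φ_{22} = -0.2104 / 0.7296 = -0.288

-0.288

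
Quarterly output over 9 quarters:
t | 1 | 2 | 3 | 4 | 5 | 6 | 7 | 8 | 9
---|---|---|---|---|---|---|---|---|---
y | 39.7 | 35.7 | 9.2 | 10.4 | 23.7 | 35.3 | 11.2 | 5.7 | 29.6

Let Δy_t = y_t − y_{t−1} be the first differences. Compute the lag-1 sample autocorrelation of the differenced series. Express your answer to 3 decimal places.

-0.033

First differences Δy: -4.0, -26.5, 1.2, 13.3, 11.6, -24.1, -5.5, 23.9
Mean of differences = -1.2625
Numerator Σ(Δy_t−Δȳ)(Δy_{t+1}−Δȳ) = -73.4889
Denominator Σ(Δy_t−Δȳ)² = 2200.6588
r_1(Δy) = -73.4889 / 2200.6588 = -0.033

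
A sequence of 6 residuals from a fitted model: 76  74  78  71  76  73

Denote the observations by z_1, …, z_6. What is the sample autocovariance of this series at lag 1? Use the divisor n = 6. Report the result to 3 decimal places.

Mean z̄ = (76 + 74 + 78 + 71 + 76 + 73)/6 = 74.6667
Σ_{t=1}^{5}(z_t−z̄)(z_{t+1}−z̄) = -22.4444
γ_1 = -22.4444 / 6 = -3.741

-3.741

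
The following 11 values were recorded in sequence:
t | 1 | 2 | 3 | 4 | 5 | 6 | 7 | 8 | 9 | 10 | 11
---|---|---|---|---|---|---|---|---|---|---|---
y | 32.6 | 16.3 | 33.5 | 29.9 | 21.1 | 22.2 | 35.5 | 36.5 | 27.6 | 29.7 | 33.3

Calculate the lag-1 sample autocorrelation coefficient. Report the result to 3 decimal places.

-0.134

Mean ȳ = (32.6 + 16.3 + 33.5 + 29.9 + 21.1 + 22.2 + 35.5 + 36.5 + 27.6 + 29.7 + 33.3)/11 = 28.9273
Numerator Σ_{t=1}^{10}(y_t−ȳ)(y_{t+1}−ȳ) = -56.7680
Denominator Σ(y_t−ȳ)² = 423.3418
r_1 = -56.7680 / 423.3418 = -0.134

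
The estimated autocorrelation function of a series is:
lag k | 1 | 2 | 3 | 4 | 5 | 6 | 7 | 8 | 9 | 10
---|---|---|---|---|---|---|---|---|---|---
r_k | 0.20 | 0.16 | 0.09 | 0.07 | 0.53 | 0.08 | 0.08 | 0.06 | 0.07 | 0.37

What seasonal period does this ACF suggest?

The largest autocorrelation is r_5 = 0.53, with a weaker echo at lag 10 (0.37); the remaining lags stay at or below 0.20. The elevated value at lag 1 (0.20), dropping to 0.16 at lag 2, reflects decaying short-term dependence rather than seasonality.
The dominant spike at lag 5 indicates a seasonal period of 5.

5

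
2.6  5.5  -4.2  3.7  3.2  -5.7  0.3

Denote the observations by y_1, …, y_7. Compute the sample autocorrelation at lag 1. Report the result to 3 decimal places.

-0.327

Mean ȳ = (2.6 + 5.5 − 4.2 + 3.7 + 3.2 − 5.7 + 0.3)/7 = 0.7714
Deviations from mean: 1.8286, 4.7286, -4.9714, 2.9286, 2.4286, -6.4714, -0.4714
Σ(y_t−ȳ)(y_{t+1}−ȳ) = (8.6465) + (-23.5078) + (-14.5592) + (7.1122) + (-15.7163) + (3.0508) = -34.9737
Denominator Σ(y_t−ȳ)² = 106.9943
r_1 = -34.9737 / 106.9943 = -0.327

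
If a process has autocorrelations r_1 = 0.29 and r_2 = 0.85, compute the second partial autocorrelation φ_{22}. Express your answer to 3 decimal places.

0.836

φ_{22} = (r_2 − r_1²) / (1 − r_1²)
r_1² = (0.29)² = 0.0841
Numerator = 0.85 − 0.0841 = 0.7659; denominator = 1 − 0.0841 = 0.9159
φ_{22} = 0.7659 / 0.9159 = 0.836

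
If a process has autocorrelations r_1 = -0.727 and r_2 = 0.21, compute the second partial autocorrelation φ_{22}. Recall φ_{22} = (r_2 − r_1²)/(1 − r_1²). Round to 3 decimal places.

φ_{22} = (r_2 − r_1²) / (1 − r_1²)
r_1² = (-0.727)² = 0.528529
Numerator = 0.21 − 0.5285 = -0.3185; denominator = 1 − 0.5285 = 0.4715
φ_{22} = -0.3185 / 0.4715 = -0.676

-0.676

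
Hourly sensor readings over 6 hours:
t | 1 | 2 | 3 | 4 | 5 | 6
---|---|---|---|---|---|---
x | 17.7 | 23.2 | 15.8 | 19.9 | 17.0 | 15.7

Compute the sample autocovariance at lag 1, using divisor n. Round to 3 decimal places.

-2.945

Mean x̄ = (17.7 + 23.2 + 15.8 + 19.9 + 17.0 + 15.7)/6 = 18.2167
Deviations: -0.5167, 4.9833, -2.4167, 1.6833, -1.2167, -2.5167
Σ_{t=1}^{5}(x_t−x̄)(x_{t+1}−x̄) = -17.6719
γ_1 = -17.6719 / 6 = -2.945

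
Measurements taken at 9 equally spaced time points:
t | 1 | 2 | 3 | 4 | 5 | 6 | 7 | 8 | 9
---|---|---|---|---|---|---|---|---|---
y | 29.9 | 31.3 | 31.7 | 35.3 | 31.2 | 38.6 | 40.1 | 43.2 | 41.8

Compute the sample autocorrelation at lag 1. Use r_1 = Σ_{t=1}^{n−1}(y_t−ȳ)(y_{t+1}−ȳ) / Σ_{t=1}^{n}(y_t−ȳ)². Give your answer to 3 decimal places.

0.593

Mean ȳ = (29.9 + 31.3 + 31.7 + 35.3 + 31.2 + 38.6 + 40.1 + 43.2 + 41.8)/9 = 35.9000
Numerator Σ_{t=1}^{8}(y_t−ȳ)(y_{t+1}−ȳ) = 124.6400
Denominator Σ(y_t−ȳ)² = 210.2800
r_1 = 124.6400 / 210.2800 = 0.593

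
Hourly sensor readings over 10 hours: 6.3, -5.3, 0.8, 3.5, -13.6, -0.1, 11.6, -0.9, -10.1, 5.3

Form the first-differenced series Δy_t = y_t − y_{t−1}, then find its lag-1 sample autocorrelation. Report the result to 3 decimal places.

First differences Δy: -11.6, 6.1, 2.7, -17.1, 13.5, 11.7, -12.5, -9.2, 15.4
Mean of differences = -0.1111
Numerator Σ(Δy_t−Δȳ)(Δy_{t+1}−Δȳ) = -346.8357
Denominator Σ(Δy_t−Δȳ)² = 1268.5489
r_1(Δy) = -346.8357 / 1268.5489 = -0.273

-0.273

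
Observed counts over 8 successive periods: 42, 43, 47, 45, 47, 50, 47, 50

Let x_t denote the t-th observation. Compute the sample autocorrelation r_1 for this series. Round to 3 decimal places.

Mean x̄ = (42 + 43 + 47 + 45 + 47 + 50 + 47 + 50)/8 = 46.3750
Σ(x_t−x̄)(x_{t+1}−x̄) = (14.7656) + (-2.1094) + (-0.8594) + (-0.8594) + (2.2656) + (2.2656) + (2.2656) = 17.7344
Denominator Σ(x_t−x̄)² = 59.8750
r_1 = 17.7344 / 59.8750 = 0.296

0.296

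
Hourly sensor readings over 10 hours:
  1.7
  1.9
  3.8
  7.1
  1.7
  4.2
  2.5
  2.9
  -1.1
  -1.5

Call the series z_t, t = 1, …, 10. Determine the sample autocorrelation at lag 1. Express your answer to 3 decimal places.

Mean z̄ = (1.7 + 1.9 + 3.8 + 7.1 + 1.7 + 4.2 + 2.5 + 2.9 − 1.1 − 1.5)/10 = 2.3200
Numerator Σ_{t=1}^{9}(z_t−z̄)(z_{t+1}−z̄) = 14.1076
Denominator Σ(z_t−z̄)² = 56.1760
r_1 = 14.1076 / 56.1760 = 0.251

0.251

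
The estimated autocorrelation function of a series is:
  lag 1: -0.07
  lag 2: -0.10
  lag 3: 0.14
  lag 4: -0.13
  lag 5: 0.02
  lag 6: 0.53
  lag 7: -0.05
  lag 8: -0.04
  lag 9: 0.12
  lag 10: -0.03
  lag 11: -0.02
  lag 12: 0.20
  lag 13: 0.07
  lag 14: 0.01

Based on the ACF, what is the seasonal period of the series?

The largest autocorrelation is r_6 = 0.53, with a weaker echo at lag 12 (0.20); the remaining lags stay at or below 0.14.
The dominant spike at lag 6 indicates a seasonal period of 6.

6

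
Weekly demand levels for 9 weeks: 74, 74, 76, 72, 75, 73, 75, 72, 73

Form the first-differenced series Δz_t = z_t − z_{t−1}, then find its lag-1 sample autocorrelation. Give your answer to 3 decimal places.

First differences Δz: 0, 2, -4, 3, -2, 2, -3, 1
Mean of differences = -0.1250
Numerator Σ(Δz_t−Δz̄)(Δz_{t+1}−Δz̄) = -39.2656
Denominator Σ(Δz_t−Δz̄)² = 46.8750
r_1(Δz) = -39.2656 / 46.8750 = -0.838

-0.838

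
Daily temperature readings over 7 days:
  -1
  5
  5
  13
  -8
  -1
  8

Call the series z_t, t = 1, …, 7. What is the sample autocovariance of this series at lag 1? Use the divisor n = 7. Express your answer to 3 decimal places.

-10.000

Mean z̄ = (-1 + 5 + 5 + 13 − 8 − 1 + 8)/7 = 3.0000
Σ_{t=1}^{6}(z_t−z̄)(z_{t+1}−z̄) = -70.0000
γ_1 = -70.0000 / 7 = -10.000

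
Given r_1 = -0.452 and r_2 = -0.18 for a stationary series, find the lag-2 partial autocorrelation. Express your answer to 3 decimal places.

-0.483

φ_{22} = (r_2 − r_1²) / (1 − r_1²)
r_1² = (-0.452)² = 0.204304
Numerator = -0.18 − 0.2043 = -0.3843; denominator = 1 − 0.2043 = 0.7957
φ_{22} = -0.3843 / 0.7957 = -0.483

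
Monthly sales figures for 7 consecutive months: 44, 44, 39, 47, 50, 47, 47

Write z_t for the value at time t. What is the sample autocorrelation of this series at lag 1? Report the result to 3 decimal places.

Mean z̄ = (44 + 44 + 39 + 47 + 50 + 47 + 47)/7 = 45.4286
Σ(z_t−z̄)(z_{t+1}−z̄) = (2.0408) + (9.1837) + (-10.1020) + (7.1837) + (7.1837) + (2.4694) = 17.9592
Denominator Σ(z_t−z̄)² = 73.7143
r_1 = 17.9592 / 73.7143 = 0.244

0.244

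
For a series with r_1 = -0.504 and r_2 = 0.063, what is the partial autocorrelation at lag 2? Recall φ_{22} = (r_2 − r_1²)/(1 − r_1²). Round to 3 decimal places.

φ_{22} = (r_2 − r_1²) / (1 − r_1²)
r_1² = (-0.504)² = 0.254016
Numerator = 0.063 − 0.2540 = -0.1910; denominator = 1 − 0.2540 = 0.7460
φ_{22} = -0.1910 / 0.7460 = -0.256

-0.256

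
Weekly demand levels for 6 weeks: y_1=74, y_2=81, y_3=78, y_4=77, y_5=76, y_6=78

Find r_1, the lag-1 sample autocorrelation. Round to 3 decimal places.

-0.382

Mean ȳ = (74 + 81 + 78 + 77 + 76 + 78)/6 = 77.3333
Deviations from mean: -3.3333, 3.6667, 0.6667, -0.3333, -1.3333, 0.6667
Σ(y_t−ȳ)(y_{t+1}−ȳ) = (-12.2222) + (2.4444) + (-0.2222) + (0.4444) + (-0.8889) = -10.4444
Denominator Σ(y_t−ȳ)² = 27.3333
r_1 = -10.4444 / 27.3333 = -0.382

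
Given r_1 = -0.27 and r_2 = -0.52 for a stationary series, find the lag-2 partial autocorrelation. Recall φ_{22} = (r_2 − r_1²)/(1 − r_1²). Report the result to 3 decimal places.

φ_{22} = (r_2 − r_1²) / (1 − r_1²)
r_1² = (-0.27)² = 0.0729
Numerator = -0.52 − 0.0729 = -0.5929; denominator = 1 − 0.0729 = 0.9271
φ_{22} = -0.5929 / 0.9271 = -0.640

-0.640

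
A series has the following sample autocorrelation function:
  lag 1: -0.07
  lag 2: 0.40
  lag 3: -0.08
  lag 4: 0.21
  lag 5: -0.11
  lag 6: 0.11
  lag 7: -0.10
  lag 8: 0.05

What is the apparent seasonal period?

2

The largest autocorrelation is r_2 = 0.40, with a weaker echo at lag 4 (0.21); the remaining lags stay at or below 0.11.
The dominant spike at lag 2 indicates a seasonal period of 2.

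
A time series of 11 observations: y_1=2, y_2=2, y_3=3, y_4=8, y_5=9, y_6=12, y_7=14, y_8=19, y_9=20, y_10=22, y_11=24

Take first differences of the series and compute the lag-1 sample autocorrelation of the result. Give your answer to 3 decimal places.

First differences Δy: 0, 1, 5, 1, 3, 2, 5, 1, 2, 2
Mean of differences = 2.2000
Numerator Σ(Δy_t−Δȳ)(Δy_{t+1}−Δȳ) = -8.8400
Denominator Σ(Δy_t−Δȳ)² = 25.6000
r_1(Δy) = -8.8400 / 25.6000 = -0.345

-0.345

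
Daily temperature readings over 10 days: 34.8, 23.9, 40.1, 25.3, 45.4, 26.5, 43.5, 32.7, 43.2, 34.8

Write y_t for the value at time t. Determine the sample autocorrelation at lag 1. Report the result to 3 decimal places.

Mean ȳ = (34.8 + 23.9 + 40.1 + 25.3 + 45.4 + 26.5 + 43.5 + 32.7 + 43.2 + 34.8)/10 = 35.0200
Numerator Σ_{t=1}^{9}(y_t−ȳ)(y_{t+1}−ȳ) = -405.4524
Denominator Σ(y_t−ȳ)² = 568.5760
r_1 = -405.4524 / 568.5760 = -0.713

-0.713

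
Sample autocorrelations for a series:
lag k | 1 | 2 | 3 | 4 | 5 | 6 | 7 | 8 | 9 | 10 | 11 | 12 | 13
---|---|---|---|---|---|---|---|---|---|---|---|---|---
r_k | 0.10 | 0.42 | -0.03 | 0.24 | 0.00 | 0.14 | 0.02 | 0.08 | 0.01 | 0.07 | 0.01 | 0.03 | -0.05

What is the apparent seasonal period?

The largest autocorrelation is r_2 = 0.42, with a weaker echo at lag 4 (0.24); the remaining lags stay at or below 0.14.
The dominant spike at lag 2 indicates a seasonal period of 2.

2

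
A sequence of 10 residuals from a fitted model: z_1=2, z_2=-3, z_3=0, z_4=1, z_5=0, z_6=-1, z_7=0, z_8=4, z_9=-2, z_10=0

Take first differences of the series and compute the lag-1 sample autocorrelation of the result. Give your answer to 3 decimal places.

First differences Δz: -5, 3, 1, -1, -1, 1, 4, -6, 2
Mean of differences = -0.2222
Numerator Σ(Δz_t−Δz̄)(Δz_{t+1}−Δz̄) = -44.8272
Denominator Σ(Δz_t−Δz̄)² = 93.5556
r_1(Δz) = -44.8272 / 93.5556 = -0.479

-0.479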